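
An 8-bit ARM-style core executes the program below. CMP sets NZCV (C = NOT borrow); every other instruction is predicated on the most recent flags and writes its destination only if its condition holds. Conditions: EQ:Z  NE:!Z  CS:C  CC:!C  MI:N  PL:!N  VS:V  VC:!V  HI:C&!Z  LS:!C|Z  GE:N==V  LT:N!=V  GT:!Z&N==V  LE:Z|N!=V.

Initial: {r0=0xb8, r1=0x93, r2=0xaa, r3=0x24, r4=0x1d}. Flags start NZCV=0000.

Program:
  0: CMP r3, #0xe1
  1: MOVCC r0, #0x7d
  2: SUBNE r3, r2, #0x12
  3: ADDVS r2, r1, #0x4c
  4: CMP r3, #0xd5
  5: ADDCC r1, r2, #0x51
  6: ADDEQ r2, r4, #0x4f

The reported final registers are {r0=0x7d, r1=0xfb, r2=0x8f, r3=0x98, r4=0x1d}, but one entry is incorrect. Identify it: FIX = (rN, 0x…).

[0] flags=0000 → (cmp)
[1] flags=0000 CC?T → r0=0x7d
[2] flags=0000 NE?T → r3=0x98
[3] flags=0000 VS?F → skip
[4] flags=1000 → (cmp)
[5] flags=1000 CC?T → r1=0xfb
[6] flags=1000 EQ?F → skip

FIX = (r2, 0xaa)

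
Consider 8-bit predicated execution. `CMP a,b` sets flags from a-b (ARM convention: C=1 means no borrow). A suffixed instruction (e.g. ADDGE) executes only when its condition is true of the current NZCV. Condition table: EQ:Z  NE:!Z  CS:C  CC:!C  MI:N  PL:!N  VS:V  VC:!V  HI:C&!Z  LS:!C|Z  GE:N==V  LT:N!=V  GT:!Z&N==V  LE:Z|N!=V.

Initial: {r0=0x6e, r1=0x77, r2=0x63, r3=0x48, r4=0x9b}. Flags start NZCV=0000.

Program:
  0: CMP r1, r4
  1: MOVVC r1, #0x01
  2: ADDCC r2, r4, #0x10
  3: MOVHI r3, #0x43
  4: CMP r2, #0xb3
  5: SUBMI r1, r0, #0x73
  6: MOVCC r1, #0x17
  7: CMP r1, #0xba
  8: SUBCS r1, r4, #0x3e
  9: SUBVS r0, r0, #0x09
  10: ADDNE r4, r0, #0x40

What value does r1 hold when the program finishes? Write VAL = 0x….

VAL = 0x17

0: ✓ CMP  NZCV=1001
1: · MOVVC
2: ✓ ADDCC  r2←0xab
3: · MOVHI
4: ✓ CMP  NZCV=1000
5: ✓ SUBMI  r1←0xfb
6: ✓ MOVCC  r1←0x17
7: ✓ CMP  NZCV=0000
8: · SUBCS
9: · SUBVS
10: ✓ ADDNE  r4←0xae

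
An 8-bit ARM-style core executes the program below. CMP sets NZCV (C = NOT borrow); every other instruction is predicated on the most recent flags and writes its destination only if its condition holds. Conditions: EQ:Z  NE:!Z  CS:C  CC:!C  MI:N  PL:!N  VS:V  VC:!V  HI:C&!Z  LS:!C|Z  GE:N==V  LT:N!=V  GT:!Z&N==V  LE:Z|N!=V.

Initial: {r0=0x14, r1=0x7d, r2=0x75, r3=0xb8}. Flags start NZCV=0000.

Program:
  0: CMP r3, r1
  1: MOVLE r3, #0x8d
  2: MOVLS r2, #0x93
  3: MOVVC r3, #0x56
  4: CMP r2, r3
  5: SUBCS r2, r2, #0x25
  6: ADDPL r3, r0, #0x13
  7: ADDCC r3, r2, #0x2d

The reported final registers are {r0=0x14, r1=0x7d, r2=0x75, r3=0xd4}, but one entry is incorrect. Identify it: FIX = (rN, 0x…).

FIX = (r3, 0xa2)

[0] flags=0011 → (cmp)
[1] flags=0011 LE?T → r3=0x8d
[2] flags=0011 LS?F → skip
[3] flags=0011 VC?F → skip
[4] flags=1001 → (cmp)
[5] flags=1001 CS?F → skip
[6] flags=1001 PL?F → skip
[7] flags=1001 CC?T → r3=0xa2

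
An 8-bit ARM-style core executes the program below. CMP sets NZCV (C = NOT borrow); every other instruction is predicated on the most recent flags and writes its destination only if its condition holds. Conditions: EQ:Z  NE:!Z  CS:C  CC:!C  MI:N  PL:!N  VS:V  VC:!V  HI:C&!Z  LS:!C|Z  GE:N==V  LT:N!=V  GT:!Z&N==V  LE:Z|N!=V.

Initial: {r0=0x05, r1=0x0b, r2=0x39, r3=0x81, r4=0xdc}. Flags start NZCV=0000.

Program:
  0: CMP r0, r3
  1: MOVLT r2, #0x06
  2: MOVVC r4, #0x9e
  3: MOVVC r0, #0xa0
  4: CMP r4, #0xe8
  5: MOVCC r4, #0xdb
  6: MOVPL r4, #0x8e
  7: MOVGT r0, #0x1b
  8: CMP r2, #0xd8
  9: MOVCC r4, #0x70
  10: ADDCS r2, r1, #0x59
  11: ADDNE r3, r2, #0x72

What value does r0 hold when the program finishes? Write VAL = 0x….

VAL = 0x05

[0] flags=1001 → (cmp)
[1] flags=1001 LT?F → skip
[2] flags=1001 VC?F → skip
[3] flags=1001 VC?F → skip
[4] flags=1000 → (cmp)
[5] flags=1000 CC?T → r4=0xdb
[6] flags=1000 PL?F → skip
[7] flags=1000 GT?F → skip
[8] flags=0000 → (cmp)
[9] flags=0000 CC?T → r4=0x70
[10] flags=0000 CS?F → skip
[11] flags=0000 NE?T → r3=0xab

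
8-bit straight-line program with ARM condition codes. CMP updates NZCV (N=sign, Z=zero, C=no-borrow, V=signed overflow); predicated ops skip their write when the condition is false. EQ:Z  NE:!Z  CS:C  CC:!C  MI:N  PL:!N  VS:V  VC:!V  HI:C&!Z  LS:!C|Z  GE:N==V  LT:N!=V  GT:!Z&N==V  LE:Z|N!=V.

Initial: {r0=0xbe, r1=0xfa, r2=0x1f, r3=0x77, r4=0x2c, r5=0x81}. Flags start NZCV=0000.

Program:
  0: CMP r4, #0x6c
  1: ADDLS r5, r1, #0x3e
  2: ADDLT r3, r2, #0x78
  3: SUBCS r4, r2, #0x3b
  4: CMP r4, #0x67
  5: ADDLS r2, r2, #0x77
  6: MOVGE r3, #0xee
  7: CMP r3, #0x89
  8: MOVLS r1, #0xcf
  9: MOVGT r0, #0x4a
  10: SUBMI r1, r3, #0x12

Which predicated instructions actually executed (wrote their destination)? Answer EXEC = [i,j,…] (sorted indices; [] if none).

0: ✓ CMP  NZCV=1000
1: ✓ ADDLS  r5←0x38
2: ✓ ADDLT  r3←0x97
3: · SUBCS
4: ✓ CMP  NZCV=1000
5: ✓ ADDLS  r2←0x96
6: · MOVGE
7: ✓ CMP  NZCV=0010
8: · MOVLS
9: ✓ MOVGT  r0←0x4a
10: · SUBMI

EXEC = [1,2,5,9]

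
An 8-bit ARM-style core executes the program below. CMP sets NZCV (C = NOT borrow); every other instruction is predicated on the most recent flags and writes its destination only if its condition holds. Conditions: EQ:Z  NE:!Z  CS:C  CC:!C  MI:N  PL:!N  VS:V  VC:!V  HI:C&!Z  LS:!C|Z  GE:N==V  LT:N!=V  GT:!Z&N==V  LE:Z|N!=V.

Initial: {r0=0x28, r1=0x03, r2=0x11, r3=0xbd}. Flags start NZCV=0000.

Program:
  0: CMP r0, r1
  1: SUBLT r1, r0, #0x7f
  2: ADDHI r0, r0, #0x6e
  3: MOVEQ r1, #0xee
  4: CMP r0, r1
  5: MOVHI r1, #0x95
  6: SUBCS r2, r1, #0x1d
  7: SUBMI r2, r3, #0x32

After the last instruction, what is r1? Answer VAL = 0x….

VAL = 0x95

0: ✓ CMP  NZCV=0010
1: · SUBLT
2: ✓ ADDHI  r0←0x96
3: · MOVEQ
4: ✓ CMP  NZCV=1010
5: ✓ MOVHI  r1←0x95
6: ✓ SUBCS  r2←0x78
7: ✓ SUBMI  r2←0x8b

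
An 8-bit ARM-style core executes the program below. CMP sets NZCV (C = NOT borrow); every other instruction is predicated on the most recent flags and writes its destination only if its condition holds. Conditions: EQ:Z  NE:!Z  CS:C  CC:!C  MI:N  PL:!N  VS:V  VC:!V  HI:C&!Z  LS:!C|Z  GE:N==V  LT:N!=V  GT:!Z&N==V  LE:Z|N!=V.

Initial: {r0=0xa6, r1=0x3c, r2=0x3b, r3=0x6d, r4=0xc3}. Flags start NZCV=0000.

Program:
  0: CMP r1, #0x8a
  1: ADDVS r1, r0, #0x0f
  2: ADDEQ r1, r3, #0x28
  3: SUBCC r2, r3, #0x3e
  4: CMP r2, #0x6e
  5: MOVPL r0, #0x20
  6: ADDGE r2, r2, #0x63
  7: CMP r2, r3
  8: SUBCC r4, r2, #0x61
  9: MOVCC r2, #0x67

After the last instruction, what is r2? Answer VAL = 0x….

VAL = 0x67

[0] flags=1001 → (cmp)
[1] flags=1001 VS?T → r1=0xb5
[2] flags=1001 EQ?F → skip
[3] flags=1001 CC?T → r2=0x2f
[4] flags=1000 → (cmp)
[5] flags=1000 PL?F → skip
[6] flags=1000 GE?F → skip
[7] flags=1000 → (cmp)
[8] flags=1000 CC?T → r4=0xce
[9] flags=1000 CC?T → r2=0x67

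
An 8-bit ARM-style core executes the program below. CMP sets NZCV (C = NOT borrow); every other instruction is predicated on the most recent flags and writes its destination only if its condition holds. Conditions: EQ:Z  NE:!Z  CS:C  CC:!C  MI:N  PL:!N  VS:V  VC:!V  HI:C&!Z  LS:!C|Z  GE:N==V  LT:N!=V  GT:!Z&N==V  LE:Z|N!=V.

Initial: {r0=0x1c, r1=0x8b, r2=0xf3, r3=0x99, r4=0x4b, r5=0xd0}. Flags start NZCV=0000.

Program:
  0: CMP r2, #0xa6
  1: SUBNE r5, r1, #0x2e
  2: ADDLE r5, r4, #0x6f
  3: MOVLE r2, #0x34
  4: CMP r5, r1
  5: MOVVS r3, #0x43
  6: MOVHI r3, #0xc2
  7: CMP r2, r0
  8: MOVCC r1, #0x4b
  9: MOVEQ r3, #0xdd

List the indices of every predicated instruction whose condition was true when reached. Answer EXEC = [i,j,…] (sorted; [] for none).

EXEC = [1,5]

0: ✓ CMP  NZCV=0010
1: ✓ SUBNE  r5←0x5d
2: · ADDLE
3: · MOVLE
4: ✓ CMP  NZCV=1001
5: ✓ MOVVS  r3←0x43
6: · MOVHI
7: ✓ CMP  NZCV=1010
8: · MOVCC
9: · MOVEQ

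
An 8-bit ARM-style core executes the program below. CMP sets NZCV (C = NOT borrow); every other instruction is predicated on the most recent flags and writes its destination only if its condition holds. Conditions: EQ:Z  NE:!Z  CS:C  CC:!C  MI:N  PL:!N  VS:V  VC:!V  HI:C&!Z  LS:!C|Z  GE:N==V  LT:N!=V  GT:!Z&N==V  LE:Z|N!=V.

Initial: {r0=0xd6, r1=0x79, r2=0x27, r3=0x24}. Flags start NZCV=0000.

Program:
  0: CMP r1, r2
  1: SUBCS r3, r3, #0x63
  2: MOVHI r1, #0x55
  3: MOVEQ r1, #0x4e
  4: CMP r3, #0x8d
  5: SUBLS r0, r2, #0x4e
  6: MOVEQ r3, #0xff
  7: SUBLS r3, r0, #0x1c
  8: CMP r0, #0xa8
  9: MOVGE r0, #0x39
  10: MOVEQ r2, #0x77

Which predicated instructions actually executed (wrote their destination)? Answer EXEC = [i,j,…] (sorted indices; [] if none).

[0] flags=0010 → (cmp)
[1] flags=0010 CS?T → r3=0xc1
[2] flags=0010 HI?T → r1=0x55
[3] flags=0010 EQ?F → skip
[4] flags=0010 → (cmp)
[5] flags=0010 LS?F → skip
[6] flags=0010 EQ?F → skip
[7] flags=0010 LS?F → skip
[8] flags=0010 → (cmp)
[9] flags=0010 GE?T → r0=0x39
[10] flags=0010 EQ?F → skip

EXEC = [1,2,9]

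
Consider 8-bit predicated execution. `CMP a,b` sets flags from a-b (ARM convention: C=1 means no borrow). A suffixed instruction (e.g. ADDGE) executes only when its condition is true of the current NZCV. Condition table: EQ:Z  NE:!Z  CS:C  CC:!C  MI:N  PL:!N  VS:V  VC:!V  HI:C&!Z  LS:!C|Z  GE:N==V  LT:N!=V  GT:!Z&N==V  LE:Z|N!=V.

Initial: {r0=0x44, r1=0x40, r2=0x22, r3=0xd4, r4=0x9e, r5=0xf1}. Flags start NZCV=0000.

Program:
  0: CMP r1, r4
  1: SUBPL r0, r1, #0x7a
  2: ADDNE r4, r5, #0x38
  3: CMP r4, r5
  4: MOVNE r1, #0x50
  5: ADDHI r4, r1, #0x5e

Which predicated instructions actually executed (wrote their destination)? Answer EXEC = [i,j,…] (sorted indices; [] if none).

[0] flags=1001 → (cmp)
[1] flags=1001 PL?F → skip
[2] flags=1001 NE?T → r4=0x29
[3] flags=0000 → (cmp)
[4] flags=0000 NE?T → r1=0x50
[5] flags=0000 HI?F → skip

EXEC = [2,4]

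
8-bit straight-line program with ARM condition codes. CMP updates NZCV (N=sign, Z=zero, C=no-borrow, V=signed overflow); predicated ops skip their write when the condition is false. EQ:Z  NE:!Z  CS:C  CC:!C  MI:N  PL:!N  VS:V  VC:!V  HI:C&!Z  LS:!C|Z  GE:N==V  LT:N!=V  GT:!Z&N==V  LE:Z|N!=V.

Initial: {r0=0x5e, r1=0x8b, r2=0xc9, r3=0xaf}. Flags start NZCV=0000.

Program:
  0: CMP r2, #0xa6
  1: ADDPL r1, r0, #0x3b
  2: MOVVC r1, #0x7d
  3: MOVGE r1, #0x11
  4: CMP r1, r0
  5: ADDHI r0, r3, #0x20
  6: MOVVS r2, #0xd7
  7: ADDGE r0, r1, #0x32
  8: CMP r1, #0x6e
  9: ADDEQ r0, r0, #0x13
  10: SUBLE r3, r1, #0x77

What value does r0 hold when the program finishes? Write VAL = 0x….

VAL = 0x5e

[0] flags=0010 → (cmp)
[1] flags=0010 PL?T → r1=0x99
[2] flags=0010 VC?T → r1=0x7d
[3] flags=0010 GE?T → r1=0x11
[4] flags=1000 → (cmp)
[5] flags=1000 HI?F → skip
[6] flags=1000 VS?F → skip
[7] flags=1000 GE?F → skip
[8] flags=1000 → (cmp)
[9] flags=1000 EQ?F → skip
[10] flags=1000 LE?T → r3=0x9a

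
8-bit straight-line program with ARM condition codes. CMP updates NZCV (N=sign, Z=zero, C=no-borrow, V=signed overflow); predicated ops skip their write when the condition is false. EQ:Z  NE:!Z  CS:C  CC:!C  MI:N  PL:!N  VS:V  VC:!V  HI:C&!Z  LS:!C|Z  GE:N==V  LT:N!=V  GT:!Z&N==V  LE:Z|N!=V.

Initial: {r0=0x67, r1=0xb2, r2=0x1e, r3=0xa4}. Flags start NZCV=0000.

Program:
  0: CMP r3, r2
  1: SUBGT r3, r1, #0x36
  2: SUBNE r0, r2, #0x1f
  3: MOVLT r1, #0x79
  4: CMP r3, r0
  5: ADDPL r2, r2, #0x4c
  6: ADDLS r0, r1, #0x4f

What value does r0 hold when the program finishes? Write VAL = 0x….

0: ✓ CMP  NZCV=1010
1: · SUBGT
2: ✓ SUBNE  r0←0xff
3: ✓ MOVLT  r1←0x79
4: ✓ CMP  NZCV=1000
5: · ADDPL
6: ✓ ADDLS  r0←0xc8

VAL = 0xc8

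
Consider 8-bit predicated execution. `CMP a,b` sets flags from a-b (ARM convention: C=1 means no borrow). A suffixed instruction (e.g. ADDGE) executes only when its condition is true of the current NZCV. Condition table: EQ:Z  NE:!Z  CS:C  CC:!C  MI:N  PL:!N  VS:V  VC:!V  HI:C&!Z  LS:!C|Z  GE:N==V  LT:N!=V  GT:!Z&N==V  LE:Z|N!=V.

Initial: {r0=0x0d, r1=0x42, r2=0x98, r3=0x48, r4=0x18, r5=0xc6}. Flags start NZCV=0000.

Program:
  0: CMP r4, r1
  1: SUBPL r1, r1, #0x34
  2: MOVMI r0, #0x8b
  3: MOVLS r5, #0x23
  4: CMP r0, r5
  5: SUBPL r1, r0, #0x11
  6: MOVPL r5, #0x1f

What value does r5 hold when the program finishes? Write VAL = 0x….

0: ✓ CMP  NZCV=1000
1: · SUBPL
2: ✓ MOVMI  r0←0x8b
3: ✓ MOVLS  r5←0x23
4: ✓ CMP  NZCV=0011
5: ✓ SUBPL  r1←0x7a
6: ✓ MOVPL  r5←0x1f

VAL = 0x1f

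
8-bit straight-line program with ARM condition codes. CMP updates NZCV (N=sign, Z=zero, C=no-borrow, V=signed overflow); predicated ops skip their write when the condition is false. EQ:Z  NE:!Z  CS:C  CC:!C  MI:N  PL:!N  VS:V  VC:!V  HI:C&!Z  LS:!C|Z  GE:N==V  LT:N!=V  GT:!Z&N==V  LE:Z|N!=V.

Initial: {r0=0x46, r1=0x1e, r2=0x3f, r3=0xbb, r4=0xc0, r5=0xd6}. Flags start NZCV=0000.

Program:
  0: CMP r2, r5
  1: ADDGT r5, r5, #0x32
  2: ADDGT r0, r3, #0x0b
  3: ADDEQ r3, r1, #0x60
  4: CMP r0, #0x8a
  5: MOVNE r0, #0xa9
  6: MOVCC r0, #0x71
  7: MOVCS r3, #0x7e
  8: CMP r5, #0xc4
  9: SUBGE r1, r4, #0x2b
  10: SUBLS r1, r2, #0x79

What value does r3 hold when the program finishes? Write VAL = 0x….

VAL = 0x7e

0: ✓ CMP  NZCV=0000
1: ✓ ADDGT  r5←0x08
2: ✓ ADDGT  r0←0xc6
3: · ADDEQ
4: ✓ CMP  NZCV=0010
5: ✓ MOVNE  r0←0xa9
6: · MOVCC
7: ✓ MOVCS  r3←0x7e
8: ✓ CMP  NZCV=0000
9: ✓ SUBGE  r1←0x95
10: ✓ SUBLS  r1←0xc6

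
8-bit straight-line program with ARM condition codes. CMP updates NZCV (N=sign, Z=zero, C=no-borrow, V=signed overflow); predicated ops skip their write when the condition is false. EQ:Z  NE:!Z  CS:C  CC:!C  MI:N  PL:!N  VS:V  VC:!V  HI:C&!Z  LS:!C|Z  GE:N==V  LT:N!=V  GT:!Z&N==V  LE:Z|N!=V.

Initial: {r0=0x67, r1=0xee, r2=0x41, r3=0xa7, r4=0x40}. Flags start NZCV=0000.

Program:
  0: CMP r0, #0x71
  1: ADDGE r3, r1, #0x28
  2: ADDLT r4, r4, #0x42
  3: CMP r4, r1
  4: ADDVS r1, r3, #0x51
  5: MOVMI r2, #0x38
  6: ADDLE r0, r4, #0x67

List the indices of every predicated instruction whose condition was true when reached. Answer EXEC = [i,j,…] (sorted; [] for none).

[0] flags=1000 → (cmp)
[1] flags=1000 GE?F → skip
[2] flags=1000 LT?T → r4=0x82
[3] flags=1000 → (cmp)
[4] flags=1000 VS?F → skip
[5] flags=1000 MI?T → r2=0x38
[6] flags=1000 LE?T → r0=0xe9

EXEC = [2,5,6]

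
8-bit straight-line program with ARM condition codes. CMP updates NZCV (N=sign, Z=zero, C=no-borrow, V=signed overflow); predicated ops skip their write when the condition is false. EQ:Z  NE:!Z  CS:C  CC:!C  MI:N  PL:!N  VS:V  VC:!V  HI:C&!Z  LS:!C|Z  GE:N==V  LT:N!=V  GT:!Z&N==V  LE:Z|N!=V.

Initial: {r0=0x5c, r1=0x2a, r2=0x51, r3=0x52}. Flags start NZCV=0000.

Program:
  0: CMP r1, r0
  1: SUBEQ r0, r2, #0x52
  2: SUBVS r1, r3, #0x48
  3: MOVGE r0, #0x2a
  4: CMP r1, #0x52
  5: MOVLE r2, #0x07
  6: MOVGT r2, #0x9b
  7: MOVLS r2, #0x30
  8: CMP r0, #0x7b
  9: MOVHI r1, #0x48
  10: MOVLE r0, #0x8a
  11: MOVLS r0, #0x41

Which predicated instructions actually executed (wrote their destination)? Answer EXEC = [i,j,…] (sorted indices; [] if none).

0: ✓ CMP  NZCV=1000
1: · SUBEQ
2: · SUBVS
3: · MOVGE
4: ✓ CMP  NZCV=1000
5: ✓ MOVLE  r2←0x07
6: · MOVGT
7: ✓ MOVLS  r2←0x30
8: ✓ CMP  NZCV=1000
9: · MOVHI
10: ✓ MOVLE  r0←0x8a
11: ✓ MOVLS  r0←0x41

EXEC = [5,7,10,11]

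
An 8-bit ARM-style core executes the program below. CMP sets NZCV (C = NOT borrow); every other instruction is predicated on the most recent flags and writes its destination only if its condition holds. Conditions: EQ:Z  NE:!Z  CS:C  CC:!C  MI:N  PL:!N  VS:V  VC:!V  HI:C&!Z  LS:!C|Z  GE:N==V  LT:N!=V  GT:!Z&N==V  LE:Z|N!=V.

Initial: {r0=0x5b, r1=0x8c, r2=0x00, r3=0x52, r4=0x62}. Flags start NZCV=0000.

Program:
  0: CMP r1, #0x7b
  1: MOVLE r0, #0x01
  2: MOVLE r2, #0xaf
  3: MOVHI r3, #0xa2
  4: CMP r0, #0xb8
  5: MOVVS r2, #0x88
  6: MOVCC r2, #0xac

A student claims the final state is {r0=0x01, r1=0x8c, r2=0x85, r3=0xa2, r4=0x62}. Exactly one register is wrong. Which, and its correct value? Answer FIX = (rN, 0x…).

0: ✓ CMP  NZCV=0011
1: ✓ MOVLE  r0←0x01
2: ✓ MOVLE  r2←0xaf
3: ✓ MOVHI  r3←0xa2
4: ✓ CMP  NZCV=0000
5: · MOVVS
6: ✓ MOVCC  r2←0xac

FIX = (r2, 0xac)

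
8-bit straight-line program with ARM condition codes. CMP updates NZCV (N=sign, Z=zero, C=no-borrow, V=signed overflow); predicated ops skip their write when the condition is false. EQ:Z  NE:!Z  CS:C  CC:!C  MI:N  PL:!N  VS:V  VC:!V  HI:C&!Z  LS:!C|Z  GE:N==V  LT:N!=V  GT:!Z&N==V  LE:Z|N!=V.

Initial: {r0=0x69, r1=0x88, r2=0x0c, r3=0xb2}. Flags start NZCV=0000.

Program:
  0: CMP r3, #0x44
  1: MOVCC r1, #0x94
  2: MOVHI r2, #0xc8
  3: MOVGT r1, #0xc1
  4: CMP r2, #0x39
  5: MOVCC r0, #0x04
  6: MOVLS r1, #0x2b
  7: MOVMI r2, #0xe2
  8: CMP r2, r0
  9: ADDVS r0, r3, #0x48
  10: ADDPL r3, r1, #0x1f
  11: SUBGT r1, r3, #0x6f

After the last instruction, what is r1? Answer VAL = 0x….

[0] flags=0011 → (cmp)
[1] flags=0011 CC?F → skip
[2] flags=0011 HI?T → r2=0xc8
[3] flags=0011 GT?F → skip
[4] flags=1010 → (cmp)
[5] flags=1010 CC?F → skip
[6] flags=1010 LS?F → skip
[7] flags=1010 MI?T → r2=0xe2
[8] flags=0011 → (cmp)
[9] flags=0011 VS?T → r0=0xfa
[10] flags=0011 PL?T → r3=0xa7
[11] flags=0011 GT?F → skip

VAL = 0x88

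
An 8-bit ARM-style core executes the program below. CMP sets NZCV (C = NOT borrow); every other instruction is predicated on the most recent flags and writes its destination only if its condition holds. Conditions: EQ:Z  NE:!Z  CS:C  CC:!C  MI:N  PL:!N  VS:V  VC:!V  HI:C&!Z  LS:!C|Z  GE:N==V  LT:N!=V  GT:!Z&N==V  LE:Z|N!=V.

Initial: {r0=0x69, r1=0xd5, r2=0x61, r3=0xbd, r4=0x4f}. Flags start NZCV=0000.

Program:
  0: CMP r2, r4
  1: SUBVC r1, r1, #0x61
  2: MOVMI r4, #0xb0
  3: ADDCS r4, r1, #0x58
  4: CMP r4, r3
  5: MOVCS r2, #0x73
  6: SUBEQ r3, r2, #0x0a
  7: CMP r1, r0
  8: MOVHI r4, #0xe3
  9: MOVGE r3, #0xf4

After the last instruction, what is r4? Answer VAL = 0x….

VAL = 0xe3

[0] flags=0010 → (cmp)
[1] flags=0010 VC?T → r1=0x74
[2] flags=0010 MI?F → skip
[3] flags=0010 CS?T → r4=0xcc
[4] flags=0010 → (cmp)
[5] flags=0010 CS?T → r2=0x73
[6] flags=0010 EQ?F → skip
[7] flags=0010 → (cmp)
[8] flags=0010 HI?T → r4=0xe3
[9] flags=0010 GE?T → r3=0xf4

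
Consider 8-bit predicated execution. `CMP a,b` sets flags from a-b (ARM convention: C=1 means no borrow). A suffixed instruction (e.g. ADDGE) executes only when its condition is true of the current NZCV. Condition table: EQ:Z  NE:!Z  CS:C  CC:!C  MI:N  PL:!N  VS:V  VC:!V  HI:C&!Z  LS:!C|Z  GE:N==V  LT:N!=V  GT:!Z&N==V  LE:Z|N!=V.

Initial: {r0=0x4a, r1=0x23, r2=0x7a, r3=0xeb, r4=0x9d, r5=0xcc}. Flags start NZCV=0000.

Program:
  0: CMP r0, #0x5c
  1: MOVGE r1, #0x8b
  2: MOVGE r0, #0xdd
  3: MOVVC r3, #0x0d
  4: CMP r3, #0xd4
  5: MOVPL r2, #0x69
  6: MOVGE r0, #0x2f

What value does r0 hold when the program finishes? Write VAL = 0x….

VAL = 0x2f

0: ✓ CMP  NZCV=1000
1: · MOVGE
2: · MOVGE
3: ✓ MOVVC  r3←0x0d
4: ✓ CMP  NZCV=0000
5: ✓ MOVPL  r2←0x69
6: ✓ MOVGE  r0←0x2f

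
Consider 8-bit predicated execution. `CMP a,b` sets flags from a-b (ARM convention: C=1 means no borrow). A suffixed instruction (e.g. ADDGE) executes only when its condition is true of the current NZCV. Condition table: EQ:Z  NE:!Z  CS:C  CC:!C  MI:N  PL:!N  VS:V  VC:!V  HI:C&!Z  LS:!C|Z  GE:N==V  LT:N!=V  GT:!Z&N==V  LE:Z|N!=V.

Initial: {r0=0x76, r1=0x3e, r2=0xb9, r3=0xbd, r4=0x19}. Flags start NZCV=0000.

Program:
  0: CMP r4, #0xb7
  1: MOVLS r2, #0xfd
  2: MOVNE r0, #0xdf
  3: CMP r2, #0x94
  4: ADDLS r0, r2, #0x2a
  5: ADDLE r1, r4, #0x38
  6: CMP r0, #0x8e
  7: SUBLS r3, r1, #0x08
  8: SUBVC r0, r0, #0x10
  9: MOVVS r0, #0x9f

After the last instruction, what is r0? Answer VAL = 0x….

[0] flags=0000 → (cmp)
[1] flags=0000 LS?T → r2=0xfd
[2] flags=0000 NE?T → r0=0xdf
[3] flags=0010 → (cmp)
[4] flags=0010 LS?F → skip
[5] flags=0010 LE?F → skip
[6] flags=0010 → (cmp)
[7] flags=0010 LS?F → skip
[8] flags=0010 VC?T → r0=0xcf
[9] flags=0010 VS?F → skip

VAL = 0xcf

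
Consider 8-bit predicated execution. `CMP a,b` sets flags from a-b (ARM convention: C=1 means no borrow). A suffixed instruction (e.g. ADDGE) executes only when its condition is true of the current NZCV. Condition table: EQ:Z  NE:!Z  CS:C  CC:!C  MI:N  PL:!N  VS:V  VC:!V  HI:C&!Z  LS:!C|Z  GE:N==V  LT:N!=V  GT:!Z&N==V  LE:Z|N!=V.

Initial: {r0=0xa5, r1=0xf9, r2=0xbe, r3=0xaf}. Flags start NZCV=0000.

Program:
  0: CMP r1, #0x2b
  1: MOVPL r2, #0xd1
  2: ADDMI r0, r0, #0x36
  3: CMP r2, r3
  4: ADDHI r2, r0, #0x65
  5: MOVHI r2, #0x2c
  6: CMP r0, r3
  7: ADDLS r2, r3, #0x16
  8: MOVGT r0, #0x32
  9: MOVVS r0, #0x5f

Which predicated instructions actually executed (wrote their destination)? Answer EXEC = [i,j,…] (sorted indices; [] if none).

EXEC = [2,4,5,8]

[0] flags=1010 → (cmp)
[1] flags=1010 PL?F → skip
[2] flags=1010 MI?T → r0=0xdb
[3] flags=0010 → (cmp)
[4] flags=0010 HI?T → r2=0x40
[5] flags=0010 HI?T → r2=0x2c
[6] flags=0010 → (cmp)
[7] flags=0010 LS?F → skip
[8] flags=0010 GT?T → r0=0x32
[9] flags=0010 VS?F → skip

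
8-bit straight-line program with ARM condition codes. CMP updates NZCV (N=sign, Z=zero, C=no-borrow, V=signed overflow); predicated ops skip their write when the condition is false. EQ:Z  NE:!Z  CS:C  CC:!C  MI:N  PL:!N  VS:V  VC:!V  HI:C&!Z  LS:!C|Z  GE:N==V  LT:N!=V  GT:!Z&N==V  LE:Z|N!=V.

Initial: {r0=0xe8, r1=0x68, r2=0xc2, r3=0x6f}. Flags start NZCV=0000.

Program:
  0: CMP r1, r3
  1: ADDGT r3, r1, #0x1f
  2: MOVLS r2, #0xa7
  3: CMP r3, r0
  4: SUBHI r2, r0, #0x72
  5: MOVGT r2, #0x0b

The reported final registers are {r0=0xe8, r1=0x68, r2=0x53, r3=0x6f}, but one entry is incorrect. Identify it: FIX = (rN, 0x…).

FIX = (r2, 0x0b)

0: ✓ CMP  NZCV=1000
1: · ADDGT
2: ✓ MOVLS  r2←0xa7
3: ✓ CMP  NZCV=1001
4: · SUBHI
5: ✓ MOVGT  r2←0x0b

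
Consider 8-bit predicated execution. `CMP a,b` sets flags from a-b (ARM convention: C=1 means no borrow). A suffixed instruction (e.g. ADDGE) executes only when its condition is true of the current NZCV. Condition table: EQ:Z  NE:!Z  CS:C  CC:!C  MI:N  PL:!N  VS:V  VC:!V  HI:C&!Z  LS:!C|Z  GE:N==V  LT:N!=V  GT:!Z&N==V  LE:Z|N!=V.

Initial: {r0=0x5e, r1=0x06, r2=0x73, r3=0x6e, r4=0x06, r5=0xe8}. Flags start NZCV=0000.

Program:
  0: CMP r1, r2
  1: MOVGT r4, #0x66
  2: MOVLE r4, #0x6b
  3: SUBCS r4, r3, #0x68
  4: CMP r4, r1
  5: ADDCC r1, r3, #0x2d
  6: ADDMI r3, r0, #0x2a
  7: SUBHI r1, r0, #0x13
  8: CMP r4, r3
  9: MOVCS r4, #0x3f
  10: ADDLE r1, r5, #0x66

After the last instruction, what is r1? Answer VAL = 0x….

VAL = 0x4e

0: ✓ CMP  NZCV=1000
1: · MOVGT
2: ✓ MOVLE  r4←0x6b
3: · SUBCS
4: ✓ CMP  NZCV=0010
5: · ADDCC
6: · ADDMI
7: ✓ SUBHI  r1←0x4b
8: ✓ CMP  NZCV=1000
9: · MOVCS
10: ✓ ADDLE  r1←0x4e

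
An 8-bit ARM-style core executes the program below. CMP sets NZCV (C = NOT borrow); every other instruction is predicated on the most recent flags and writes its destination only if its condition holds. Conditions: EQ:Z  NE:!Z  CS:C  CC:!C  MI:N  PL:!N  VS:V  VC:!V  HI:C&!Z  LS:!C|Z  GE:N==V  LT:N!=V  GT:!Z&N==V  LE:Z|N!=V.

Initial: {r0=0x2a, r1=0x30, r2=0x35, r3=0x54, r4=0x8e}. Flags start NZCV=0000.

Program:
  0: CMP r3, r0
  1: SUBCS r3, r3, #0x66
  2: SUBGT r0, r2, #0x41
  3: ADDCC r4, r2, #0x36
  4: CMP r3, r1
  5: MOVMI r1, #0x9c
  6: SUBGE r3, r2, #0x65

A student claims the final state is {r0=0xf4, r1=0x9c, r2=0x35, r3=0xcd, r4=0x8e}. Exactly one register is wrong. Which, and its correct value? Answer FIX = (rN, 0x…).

[0] flags=0010 → (cmp)
[1] flags=0010 CS?T → r3=0xee
[2] flags=0010 GT?T → r0=0xf4
[3] flags=0010 CC?F → skip
[4] flags=1010 → (cmp)
[5] flags=1010 MI?T → r1=0x9c
[6] flags=1010 GE?F → skip

FIX = (r3, 0xee)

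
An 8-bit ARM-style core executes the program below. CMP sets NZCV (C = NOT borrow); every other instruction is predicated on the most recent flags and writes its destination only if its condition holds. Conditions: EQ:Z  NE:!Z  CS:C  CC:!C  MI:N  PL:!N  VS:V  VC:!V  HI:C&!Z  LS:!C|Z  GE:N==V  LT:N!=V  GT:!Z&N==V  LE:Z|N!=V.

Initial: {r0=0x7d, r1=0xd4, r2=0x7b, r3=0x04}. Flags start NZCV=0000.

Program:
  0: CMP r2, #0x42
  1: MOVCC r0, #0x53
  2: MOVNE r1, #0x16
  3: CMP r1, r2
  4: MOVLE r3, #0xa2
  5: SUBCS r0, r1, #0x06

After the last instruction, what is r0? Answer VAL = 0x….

0: ✓ CMP  NZCV=0010
1: · MOVCC
2: ✓ MOVNE  r1←0x16
3: ✓ CMP  NZCV=1000
4: ✓ MOVLE  r3←0xa2
5: · SUBCS

VAL = 0x7d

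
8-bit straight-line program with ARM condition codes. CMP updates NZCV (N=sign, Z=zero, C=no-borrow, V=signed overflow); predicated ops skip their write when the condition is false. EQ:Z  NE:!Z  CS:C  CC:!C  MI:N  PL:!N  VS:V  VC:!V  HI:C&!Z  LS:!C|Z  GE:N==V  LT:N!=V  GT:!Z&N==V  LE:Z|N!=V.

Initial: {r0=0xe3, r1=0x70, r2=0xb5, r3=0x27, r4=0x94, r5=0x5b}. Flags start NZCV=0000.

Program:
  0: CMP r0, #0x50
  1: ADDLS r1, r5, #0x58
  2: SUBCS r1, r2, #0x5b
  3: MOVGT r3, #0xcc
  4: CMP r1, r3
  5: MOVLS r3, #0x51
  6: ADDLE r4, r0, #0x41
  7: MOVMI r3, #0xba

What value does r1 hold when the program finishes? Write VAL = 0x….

VAL = 0x5a

[0] flags=1010 → (cmp)
[1] flags=1010 LS?F → skip
[2] flags=1010 CS?T → r1=0x5a
[3] flags=1010 GT?F → skip
[4] flags=0010 → (cmp)
[5] flags=0010 LS?F → skip
[6] flags=0010 LE?F → skip
[7] flags=0010 MI?F → skip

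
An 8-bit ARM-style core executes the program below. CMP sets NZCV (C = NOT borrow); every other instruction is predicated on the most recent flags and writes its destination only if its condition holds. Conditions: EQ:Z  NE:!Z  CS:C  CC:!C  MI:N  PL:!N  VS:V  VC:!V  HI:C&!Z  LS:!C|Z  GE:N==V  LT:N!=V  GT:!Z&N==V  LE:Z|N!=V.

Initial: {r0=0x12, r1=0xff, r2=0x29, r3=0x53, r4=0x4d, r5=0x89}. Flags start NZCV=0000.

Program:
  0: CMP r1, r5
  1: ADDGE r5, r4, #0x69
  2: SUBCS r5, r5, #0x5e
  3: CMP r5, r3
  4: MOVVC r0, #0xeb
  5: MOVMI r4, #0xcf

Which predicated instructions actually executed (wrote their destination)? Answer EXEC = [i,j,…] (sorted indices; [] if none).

EXEC = [1,2,4]

0: ✓ CMP  NZCV=0010
1: ✓ ADDGE  r5←0xb6
2: ✓ SUBCS  r5←0x58
3: ✓ CMP  NZCV=0010
4: ✓ MOVVC  r0←0xeb
5: · MOVMI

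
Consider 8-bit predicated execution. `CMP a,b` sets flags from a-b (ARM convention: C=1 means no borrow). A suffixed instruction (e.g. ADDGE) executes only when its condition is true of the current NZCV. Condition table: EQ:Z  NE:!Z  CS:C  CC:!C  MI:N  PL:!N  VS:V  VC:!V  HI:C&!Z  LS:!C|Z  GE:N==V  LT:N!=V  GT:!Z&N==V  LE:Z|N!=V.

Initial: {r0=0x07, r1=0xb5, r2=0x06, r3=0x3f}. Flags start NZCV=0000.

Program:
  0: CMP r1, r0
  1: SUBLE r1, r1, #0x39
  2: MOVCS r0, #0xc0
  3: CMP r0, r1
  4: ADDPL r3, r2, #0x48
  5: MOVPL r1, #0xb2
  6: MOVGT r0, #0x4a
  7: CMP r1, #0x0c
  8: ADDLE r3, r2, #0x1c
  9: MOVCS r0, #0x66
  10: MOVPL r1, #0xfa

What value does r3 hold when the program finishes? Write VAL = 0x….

[0] flags=1010 → (cmp)
[1] flags=1010 LE?T → r1=0x7c
[2] flags=1010 CS?T → r0=0xc0
[3] flags=0011 → (cmp)
[4] flags=0011 PL?T → r3=0x4e
[5] flags=0011 PL?T → r1=0xb2
[6] flags=0011 GT?F → skip
[7] flags=1010 → (cmp)
[8] flags=1010 LE?T → r3=0x22
[9] flags=1010 CS?T → r0=0x66
[10] flags=1010 PL?F → skip

VAL = 0x22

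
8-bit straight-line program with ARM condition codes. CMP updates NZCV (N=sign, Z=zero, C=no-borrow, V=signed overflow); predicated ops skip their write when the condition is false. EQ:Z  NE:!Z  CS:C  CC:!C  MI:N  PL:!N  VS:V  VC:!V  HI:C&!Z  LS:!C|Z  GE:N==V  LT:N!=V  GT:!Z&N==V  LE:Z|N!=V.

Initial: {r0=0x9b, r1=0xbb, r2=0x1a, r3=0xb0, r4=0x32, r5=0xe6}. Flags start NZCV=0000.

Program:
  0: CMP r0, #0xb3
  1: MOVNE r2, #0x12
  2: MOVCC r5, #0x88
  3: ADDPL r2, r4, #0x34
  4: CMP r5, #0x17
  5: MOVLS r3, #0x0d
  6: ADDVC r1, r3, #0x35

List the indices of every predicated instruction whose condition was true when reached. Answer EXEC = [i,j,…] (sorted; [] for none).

[0] flags=1000 → (cmp)
[1] flags=1000 NE?T → r2=0x12
[2] flags=1000 CC?T → r5=0x88
[3] flags=1000 PL?F → skip
[4] flags=0011 → (cmp)
[5] flags=0011 LS?F → skip
[6] flags=0011 VC?F → skip

EXEC = [1,2]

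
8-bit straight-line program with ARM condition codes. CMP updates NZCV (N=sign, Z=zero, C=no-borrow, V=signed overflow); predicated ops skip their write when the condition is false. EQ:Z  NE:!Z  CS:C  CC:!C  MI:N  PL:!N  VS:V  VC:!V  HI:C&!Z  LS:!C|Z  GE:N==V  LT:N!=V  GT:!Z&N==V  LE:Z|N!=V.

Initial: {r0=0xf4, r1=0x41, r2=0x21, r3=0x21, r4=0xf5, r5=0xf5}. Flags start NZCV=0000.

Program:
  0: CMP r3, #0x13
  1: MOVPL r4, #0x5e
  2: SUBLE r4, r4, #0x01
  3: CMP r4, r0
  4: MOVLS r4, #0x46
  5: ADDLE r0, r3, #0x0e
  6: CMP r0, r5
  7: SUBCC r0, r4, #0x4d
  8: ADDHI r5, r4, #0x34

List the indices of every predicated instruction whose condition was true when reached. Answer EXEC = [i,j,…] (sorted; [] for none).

EXEC = [1,4,7]

[0] flags=0010 → (cmp)
[1] flags=0010 PL?T → r4=0x5e
[2] flags=0010 LE?F → skip
[3] flags=0000 → (cmp)
[4] flags=0000 LS?T → r4=0x46
[5] flags=0000 LE?F → skip
[6] flags=1000 → (cmp)
[7] flags=1000 CC?T → r0=0xf9
[8] flags=1000 HI?F → skip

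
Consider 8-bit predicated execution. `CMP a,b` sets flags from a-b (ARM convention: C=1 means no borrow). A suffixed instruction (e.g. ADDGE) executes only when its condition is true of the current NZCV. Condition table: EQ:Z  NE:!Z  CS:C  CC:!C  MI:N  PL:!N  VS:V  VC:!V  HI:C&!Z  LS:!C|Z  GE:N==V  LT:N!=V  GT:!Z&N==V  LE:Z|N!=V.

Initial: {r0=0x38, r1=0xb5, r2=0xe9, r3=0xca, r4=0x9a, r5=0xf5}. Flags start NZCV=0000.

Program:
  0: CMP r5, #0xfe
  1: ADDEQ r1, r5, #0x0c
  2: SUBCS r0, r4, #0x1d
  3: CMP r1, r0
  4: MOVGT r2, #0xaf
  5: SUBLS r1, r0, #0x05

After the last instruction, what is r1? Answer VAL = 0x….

VAL = 0xb5

0: ✓ CMP  NZCV=1000
1: · ADDEQ
2: · SUBCS
3: ✓ CMP  NZCV=0011
4: · MOVGT
5: · SUBLS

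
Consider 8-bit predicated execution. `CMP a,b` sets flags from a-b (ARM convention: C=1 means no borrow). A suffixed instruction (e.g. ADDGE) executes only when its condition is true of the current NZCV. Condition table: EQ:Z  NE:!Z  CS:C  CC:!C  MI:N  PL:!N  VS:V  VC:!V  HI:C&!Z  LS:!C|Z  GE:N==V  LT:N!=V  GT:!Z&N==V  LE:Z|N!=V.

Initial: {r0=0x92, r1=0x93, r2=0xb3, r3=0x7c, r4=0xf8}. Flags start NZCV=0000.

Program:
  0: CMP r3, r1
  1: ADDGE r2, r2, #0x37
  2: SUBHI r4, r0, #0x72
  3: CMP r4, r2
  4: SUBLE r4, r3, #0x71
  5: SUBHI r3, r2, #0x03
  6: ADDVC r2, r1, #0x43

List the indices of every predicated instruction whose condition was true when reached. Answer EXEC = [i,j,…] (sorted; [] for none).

0: ✓ CMP  NZCV=1001
1: ✓ ADDGE  r2←0xea
2: · SUBHI
3: ✓ CMP  NZCV=0010
4: · SUBLE
5: ✓ SUBHI  r3←0xe7
6: ✓ ADDVC  r2←0xd6

EXEC = [1,5,6]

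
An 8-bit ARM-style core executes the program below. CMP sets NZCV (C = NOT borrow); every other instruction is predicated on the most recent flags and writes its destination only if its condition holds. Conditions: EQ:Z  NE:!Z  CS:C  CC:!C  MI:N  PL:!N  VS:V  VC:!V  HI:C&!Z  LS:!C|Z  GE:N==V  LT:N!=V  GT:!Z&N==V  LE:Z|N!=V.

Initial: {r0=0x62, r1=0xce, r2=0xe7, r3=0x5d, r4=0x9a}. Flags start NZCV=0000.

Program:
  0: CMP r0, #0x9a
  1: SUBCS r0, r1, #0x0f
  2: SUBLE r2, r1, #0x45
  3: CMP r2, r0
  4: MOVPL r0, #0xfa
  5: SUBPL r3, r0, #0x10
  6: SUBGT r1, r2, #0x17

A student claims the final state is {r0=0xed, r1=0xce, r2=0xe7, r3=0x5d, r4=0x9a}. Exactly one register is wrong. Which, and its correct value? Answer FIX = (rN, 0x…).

FIX = (r0, 0x62)

0: ✓ CMP  NZCV=1001
1: · SUBCS
2: · SUBLE
3: ✓ CMP  NZCV=1010
4: · MOVPL
5: · SUBPL
6: · SUBGT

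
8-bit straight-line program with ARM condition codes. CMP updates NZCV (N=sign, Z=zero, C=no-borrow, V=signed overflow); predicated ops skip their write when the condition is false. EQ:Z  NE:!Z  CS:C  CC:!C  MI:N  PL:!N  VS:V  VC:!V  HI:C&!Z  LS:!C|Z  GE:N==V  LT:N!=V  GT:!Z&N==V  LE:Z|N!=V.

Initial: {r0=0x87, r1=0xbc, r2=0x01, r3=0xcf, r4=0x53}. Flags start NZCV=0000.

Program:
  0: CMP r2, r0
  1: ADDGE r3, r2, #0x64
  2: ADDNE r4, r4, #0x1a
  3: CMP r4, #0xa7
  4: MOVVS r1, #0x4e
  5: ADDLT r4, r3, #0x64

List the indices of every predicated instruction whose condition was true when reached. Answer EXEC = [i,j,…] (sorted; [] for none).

0: ✓ CMP  NZCV=0000
1: ✓ ADDGE  r3←0x65
2: ✓ ADDNE  r4←0x6d
3: ✓ CMP  NZCV=1001
4: ✓ MOVVS  r1←0x4e
5: · ADDLT

EXEC = [1,2,4]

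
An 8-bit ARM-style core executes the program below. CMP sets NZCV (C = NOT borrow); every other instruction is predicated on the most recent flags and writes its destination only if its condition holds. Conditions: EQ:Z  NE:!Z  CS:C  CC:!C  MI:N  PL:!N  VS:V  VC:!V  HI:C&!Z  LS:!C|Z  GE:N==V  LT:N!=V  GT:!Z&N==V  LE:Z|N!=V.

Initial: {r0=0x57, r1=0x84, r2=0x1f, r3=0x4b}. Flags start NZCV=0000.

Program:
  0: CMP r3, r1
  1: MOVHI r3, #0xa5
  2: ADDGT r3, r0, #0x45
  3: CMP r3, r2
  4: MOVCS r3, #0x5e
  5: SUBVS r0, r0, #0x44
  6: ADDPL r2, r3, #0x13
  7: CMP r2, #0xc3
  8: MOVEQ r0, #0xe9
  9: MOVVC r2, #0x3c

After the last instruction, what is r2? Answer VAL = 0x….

VAL = 0x71

[0] flags=1001 → (cmp)
[1] flags=1001 HI?F → skip
[2] flags=1001 GT?T → r3=0x9c
[3] flags=0011 → (cmp)
[4] flags=0011 CS?T → r3=0x5e
[5] flags=0011 VS?T → r0=0x13
[6] flags=0011 PL?T → r2=0x71
[7] flags=1001 → (cmp)
[8] flags=1001 EQ?F → skip
[9] flags=1001 VC?F → skip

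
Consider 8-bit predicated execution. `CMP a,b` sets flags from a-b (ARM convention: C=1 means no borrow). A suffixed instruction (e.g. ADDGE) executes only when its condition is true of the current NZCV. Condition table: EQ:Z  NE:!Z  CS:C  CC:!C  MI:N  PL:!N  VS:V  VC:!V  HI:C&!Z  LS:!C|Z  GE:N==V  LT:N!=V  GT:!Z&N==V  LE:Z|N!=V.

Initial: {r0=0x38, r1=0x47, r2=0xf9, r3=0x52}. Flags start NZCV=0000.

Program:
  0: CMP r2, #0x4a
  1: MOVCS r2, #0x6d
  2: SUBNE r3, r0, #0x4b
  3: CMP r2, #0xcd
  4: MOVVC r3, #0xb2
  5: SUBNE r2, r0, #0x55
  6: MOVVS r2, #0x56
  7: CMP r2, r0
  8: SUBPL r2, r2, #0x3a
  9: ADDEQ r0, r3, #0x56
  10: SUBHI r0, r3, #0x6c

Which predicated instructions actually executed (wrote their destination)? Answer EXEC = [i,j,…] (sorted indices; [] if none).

EXEC = [1,2,5,6,8,10]

[0] flags=1010 → (cmp)
[1] flags=1010 CS?T → r2=0x6d
[2] flags=1010 NE?T → r3=0xed
[3] flags=1001 → (cmp)
[4] flags=1001 VC?F → skip
[5] flags=1001 NE?T → r2=0xe3
[6] flags=1001 VS?T → r2=0x56
[7] flags=0010 → (cmp)
[8] flags=0010 PL?T → r2=0x1c
[9] flags=0010 EQ?F → skip
[10] flags=0010 HI?T → r0=0x81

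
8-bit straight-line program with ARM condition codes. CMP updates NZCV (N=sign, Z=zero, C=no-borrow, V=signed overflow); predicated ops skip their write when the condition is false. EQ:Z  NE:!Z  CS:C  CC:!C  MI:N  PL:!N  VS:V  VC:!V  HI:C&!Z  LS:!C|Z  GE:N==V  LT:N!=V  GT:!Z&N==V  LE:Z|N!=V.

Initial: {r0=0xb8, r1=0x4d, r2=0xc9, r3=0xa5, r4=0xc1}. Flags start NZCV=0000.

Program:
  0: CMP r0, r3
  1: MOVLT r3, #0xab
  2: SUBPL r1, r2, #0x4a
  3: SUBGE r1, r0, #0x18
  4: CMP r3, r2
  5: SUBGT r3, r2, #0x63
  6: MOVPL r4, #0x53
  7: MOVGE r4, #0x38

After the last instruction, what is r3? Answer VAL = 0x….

0: ✓ CMP  NZCV=0010
1: · MOVLT
2: ✓ SUBPL  r1←0x7f
3: ✓ SUBGE  r1←0xa0
4: ✓ CMP  NZCV=1000
5: · SUBGT
6: · MOVPL
7: · MOVGE

VAL = 0xa5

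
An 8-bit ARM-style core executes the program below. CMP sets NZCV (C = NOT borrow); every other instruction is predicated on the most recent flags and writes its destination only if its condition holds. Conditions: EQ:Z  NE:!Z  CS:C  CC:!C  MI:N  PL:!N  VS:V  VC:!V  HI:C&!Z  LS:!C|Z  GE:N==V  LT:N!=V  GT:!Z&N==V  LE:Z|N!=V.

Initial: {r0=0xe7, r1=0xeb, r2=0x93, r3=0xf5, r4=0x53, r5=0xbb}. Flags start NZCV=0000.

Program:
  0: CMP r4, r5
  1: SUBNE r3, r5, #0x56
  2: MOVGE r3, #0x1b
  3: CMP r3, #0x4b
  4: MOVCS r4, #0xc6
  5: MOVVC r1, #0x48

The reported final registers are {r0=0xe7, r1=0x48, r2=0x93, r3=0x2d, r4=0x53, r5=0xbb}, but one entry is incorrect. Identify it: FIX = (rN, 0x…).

[0] flags=1001 → (cmp)
[1] flags=1001 NE?T → r3=0x65
[2] flags=1001 GE?T → r3=0x1b
[3] flags=1000 → (cmp)
[4] flags=1000 CS?F → skip
[5] flags=1000 VC?T → r1=0x48

FIX = (r3, 0x1b)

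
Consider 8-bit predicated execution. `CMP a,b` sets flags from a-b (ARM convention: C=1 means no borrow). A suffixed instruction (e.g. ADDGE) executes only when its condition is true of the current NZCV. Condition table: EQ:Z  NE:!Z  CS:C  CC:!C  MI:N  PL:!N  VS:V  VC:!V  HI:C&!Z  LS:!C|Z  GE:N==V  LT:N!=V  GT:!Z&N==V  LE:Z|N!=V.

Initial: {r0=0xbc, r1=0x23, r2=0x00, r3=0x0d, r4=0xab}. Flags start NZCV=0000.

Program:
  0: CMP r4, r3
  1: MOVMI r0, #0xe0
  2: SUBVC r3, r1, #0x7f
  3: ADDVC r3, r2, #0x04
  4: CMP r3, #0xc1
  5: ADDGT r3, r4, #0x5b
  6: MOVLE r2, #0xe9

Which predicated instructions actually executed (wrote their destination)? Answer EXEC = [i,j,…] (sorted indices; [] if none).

0: ✓ CMP  NZCV=1010
1: ✓ MOVMI  r0←0xe0
2: ✓ SUBVC  r3←0xa4
3: ✓ ADDVC  r3←0x04
4: ✓ CMP  NZCV=0000
5: ✓ ADDGT  r3←0x06
6: · MOVLE

EXEC = [1,2,3,5]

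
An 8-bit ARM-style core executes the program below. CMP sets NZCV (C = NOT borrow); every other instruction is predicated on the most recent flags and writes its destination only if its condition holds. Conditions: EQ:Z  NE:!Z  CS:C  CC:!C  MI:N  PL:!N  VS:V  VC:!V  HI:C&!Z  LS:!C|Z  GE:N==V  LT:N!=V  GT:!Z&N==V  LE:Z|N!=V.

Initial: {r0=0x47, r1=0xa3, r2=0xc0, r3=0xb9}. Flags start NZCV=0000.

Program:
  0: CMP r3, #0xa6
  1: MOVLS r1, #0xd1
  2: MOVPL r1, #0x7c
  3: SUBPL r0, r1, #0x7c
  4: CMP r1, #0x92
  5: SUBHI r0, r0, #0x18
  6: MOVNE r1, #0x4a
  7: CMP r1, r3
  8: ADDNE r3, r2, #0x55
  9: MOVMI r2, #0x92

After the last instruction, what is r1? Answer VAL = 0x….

VAL = 0x4a

0: ✓ CMP  NZCV=0010
1: · MOVLS
2: ✓ MOVPL  r1←0x7c
3: ✓ SUBPL  r0←0x00
4: ✓ CMP  NZCV=1001
5: · SUBHI
6: ✓ MOVNE  r1←0x4a
7: ✓ CMP  NZCV=1001
8: ✓ ADDNE  r3←0x15
9: ✓ MOVMI  r2←0x92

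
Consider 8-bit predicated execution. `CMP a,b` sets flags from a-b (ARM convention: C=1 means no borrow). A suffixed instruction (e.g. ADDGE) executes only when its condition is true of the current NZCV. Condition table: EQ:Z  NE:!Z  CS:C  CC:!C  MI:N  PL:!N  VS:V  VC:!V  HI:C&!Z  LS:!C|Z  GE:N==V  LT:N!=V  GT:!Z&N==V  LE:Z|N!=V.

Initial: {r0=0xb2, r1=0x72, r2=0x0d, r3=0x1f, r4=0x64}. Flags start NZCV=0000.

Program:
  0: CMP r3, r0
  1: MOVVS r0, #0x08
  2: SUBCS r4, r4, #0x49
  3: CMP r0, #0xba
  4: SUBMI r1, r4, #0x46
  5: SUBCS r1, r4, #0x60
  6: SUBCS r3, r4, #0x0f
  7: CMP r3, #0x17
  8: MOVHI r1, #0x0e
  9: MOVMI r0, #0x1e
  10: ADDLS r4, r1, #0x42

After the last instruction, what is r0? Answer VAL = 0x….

0: ✓ CMP  NZCV=0000
1: · MOVVS
2: · SUBCS
3: ✓ CMP  NZCV=1000
4: ✓ SUBMI  r1←0x1e
5: · SUBCS
6: · SUBCS
7: ✓ CMP  NZCV=0010
8: ✓ MOVHI  r1←0x0e
9: · MOVMI
10: · ADDLS

VAL = 0xb2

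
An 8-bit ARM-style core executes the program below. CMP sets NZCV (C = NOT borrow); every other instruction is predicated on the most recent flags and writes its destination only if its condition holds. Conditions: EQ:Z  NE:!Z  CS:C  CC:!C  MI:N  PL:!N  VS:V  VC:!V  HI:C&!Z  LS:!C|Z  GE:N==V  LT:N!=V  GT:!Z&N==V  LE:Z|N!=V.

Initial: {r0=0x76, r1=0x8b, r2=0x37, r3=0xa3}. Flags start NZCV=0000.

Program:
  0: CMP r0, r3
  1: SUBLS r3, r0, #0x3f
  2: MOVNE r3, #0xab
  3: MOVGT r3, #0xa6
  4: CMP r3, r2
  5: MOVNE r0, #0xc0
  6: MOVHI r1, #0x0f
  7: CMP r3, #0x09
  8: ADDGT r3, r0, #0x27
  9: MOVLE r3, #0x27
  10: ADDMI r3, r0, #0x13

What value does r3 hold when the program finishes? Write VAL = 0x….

[0] flags=1001 → (cmp)
[1] flags=1001 LS?T → r3=0x37
[2] flags=1001 NE?T → r3=0xab
[3] flags=1001 GT?T → r3=0xa6
[4] flags=0011 → (cmp)
[5] flags=0011 NE?T → r0=0xc0
[6] flags=0011 HI?T → r1=0x0f
[7] flags=1010 → (cmp)
[8] flags=1010 GT?F → skip
[9] flags=1010 LE?T → r3=0x27
[10] flags=1010 MI?T → r3=0xd3

VAL = 0xd3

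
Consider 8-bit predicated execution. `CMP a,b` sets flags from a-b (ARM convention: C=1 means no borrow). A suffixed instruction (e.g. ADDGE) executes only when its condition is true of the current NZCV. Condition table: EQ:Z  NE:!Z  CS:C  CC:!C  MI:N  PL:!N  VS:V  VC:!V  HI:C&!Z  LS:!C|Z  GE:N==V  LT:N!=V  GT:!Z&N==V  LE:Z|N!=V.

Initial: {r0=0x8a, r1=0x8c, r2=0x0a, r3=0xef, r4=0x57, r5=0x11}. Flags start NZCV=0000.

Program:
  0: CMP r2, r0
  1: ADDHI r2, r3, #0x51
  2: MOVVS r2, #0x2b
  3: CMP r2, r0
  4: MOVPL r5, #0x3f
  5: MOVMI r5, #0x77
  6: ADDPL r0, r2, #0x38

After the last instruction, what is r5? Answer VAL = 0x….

0: ✓ CMP  NZCV=1001
1: · ADDHI
2: ✓ MOVVS  r2←0x2b
3: ✓ CMP  NZCV=1001
4: · MOVPL
5: ✓ MOVMI  r5←0x77
6: · ADDPL

VAL = 0x77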